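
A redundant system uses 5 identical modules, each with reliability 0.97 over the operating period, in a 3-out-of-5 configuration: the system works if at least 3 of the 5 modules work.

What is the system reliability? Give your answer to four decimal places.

R = Σ_{i=3}^{5} C(5,i) p^i (1−p)^{5−i} with p = 0.97
C(5,3)·0.97^3·0.03^2 = 0.008214
C(5,4)·0.97^4·0.03^1 = 0.132794
C(5,5)·0.97^5·0.03^0 = 0.858734
Sum = 0.9997

0.9997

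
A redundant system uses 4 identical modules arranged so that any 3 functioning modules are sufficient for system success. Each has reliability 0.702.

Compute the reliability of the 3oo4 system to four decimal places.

0.6552

R = Σ_{i=3}^{4} C(4,i) p^i (1−p)^{4−i} with p = 0.702
C(4,3)·0.702^3·0.298^1 = 0.412371
C(4,4)·0.702^4·0.298^0 = 0.242856
Sum = 0.6552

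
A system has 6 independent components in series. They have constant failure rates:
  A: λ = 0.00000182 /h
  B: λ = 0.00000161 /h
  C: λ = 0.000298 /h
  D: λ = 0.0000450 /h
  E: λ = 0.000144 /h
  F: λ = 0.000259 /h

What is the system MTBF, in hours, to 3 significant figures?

1330

Series of exponential components: λ_sys = Σ λ_i
λ_sys = 0.00000182 + 0.00000161 + 0.000298 + 0.0000450 + 0.000144 + 0.000259 = 7.4943e-04 /h
MTBF = 1 / λ_sys = 1330 h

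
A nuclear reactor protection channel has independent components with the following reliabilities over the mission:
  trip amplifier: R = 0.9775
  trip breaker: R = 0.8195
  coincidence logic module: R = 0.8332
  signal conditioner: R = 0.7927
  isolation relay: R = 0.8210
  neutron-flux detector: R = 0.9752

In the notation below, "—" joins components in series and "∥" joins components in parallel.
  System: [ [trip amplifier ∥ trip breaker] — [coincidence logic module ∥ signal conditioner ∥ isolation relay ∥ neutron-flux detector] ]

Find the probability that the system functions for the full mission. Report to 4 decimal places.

0.9958

Parallel (trip amplifier and trip breaker): 1 − (1 − 0.977500)(1 − 0.819500) = 0.995939
Parallel (coincidence logic module, signal conditioner, isolation relay, and neutron-flux detector): 1 − (1 − 0.833200)(1 − 0.792700)(1 − 0.821000)(1 − 0.975200) = 0.999847
Series ([0.995939] and [0.999847]): 0.995939 × 0.999847 = 0.9958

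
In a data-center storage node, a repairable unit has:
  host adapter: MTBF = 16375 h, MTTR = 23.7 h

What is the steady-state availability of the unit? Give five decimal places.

0.99855

A(host adapter) = MTBF/(MTBF+MTTR) = 16375/(16375+23.7) = 0.99855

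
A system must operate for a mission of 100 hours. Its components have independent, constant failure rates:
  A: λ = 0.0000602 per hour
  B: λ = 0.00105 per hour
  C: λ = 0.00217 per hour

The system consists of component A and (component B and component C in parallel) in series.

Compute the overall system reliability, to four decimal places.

R(A) = exp(−0.0000602 × 100) = 0.993998
R(B) = exp(−0.00105 × 100) = 0.900325
R(C) = exp(−0.00217 × 100) = 0.804930
Parallel (B and C): 1 − (1 − 0.900325)(1 − 0.804930) = 0.980556
Series (A and [0.980556]): 0.993998 × 0.980556 = 0.9747

0.9747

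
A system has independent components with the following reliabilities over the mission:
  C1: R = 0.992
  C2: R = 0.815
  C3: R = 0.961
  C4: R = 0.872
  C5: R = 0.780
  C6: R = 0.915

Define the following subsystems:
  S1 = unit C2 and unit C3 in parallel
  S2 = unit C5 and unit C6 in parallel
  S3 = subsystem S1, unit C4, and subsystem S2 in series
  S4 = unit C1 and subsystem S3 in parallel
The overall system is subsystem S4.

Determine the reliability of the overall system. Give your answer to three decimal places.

0.999

Parallel (C2 and C3): 1 − (1 − 0.81500)(1 − 0.96100) = 0.99279
Parallel (C5 and C6): 1 − (1 − 0.78000)(1 − 0.91500) = 0.98130
Series ([0.99279], C4, and [0.98130]): 0.99279 × 0.87200 × 0.98130 = 0.84952
Parallel (C1 and [0.84952]): 1 − (1 − 0.99200)(1 − 0.84952) = 0.999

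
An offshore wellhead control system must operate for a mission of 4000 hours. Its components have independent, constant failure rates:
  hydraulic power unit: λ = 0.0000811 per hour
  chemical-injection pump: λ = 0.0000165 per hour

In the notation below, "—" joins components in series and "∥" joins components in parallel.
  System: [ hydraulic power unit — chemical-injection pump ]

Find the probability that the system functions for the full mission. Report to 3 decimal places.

R(hydraulic power unit) = exp(−0.0000811 × 4000) = 0.72296
R(chemical-injection pump) = exp(−0.0000165 × 4000) = 0.93613
Series (hydraulic power unit and chemical-injection pump): 0.72296 × 0.93613 = 0.677

0.677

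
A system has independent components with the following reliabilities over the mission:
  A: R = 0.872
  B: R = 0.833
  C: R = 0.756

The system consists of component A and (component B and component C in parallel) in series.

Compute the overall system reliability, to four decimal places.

Parallel (B and C): 1 − (1 − 0.833000)(1 − 0.756000) = 0.959252
Series (A and [0.959252]): 0.872000 × 0.959252 = 0.8365

0.8365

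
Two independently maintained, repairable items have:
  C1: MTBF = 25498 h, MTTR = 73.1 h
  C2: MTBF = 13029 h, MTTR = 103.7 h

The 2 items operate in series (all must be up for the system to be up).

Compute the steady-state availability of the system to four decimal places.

A(C1) = MTBF/(MTBF+MTTR) = 25498/(25498+73.1) = 0.997141
A(C2) = MTBF/(MTBF+MTTR) = 13029/(13029+103.7) = 0.992104
Series availability: 0.997141 × 0.992104 = 0.9893

0.9893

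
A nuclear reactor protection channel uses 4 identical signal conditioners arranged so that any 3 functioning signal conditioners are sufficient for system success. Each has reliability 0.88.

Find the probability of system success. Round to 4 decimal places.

0.9268

R = Σ_{i=3}^{4} C(4,i) p^i (1−p)^{4−i} with p = 0.88
C(4,3)·0.88^3·0.12^1 = 0.327107
C(4,4)·0.88^4·0.12^0 = 0.599695
Sum = 0.9268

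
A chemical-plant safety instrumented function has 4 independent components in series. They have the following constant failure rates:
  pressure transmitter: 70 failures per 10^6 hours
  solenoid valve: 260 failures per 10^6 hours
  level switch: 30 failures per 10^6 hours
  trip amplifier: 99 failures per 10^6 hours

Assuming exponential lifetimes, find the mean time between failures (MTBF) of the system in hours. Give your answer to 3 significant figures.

Series of exponential components: λ_sys = Σ λ_i
λ_sys = 0.000070 + 0.00026 + 0.000030 + 0.000099 = 4.5900e-04 /h
MTBF = 1 / λ_sys = 2180 h

2180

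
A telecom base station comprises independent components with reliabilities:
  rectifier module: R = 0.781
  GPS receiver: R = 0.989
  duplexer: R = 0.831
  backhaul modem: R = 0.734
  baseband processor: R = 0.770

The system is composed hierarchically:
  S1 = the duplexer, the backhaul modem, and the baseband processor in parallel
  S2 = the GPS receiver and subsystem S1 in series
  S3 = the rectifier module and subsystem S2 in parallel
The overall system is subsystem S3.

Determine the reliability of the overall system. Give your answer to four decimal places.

Parallel (duplexer, backhaul modem, and baseband processor): 1 − (1 − 0.831000)(1 − 0.734000)(1 − 0.770000) = 0.989661
Series (GPS receiver and [0.989661]): 0.989000 × 0.989661 = 0.978775
Parallel (rectifier module and [0.978775]): 1 − (1 − 0.781000)(1 − 0.978775) = 0.9954

0.9954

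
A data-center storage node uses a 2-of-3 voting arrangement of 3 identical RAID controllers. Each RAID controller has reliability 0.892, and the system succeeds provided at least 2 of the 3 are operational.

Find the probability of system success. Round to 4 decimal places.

0.9675

R = Σ_{i=2}^{3} C(3,i) p^i (1−p)^{3−i} with p = 0.892
C(3,2)·0.892^2·0.108^1 = 0.257795
C(3,3)·0.892^3·0.108^0 = 0.709732
Sum = 0.9675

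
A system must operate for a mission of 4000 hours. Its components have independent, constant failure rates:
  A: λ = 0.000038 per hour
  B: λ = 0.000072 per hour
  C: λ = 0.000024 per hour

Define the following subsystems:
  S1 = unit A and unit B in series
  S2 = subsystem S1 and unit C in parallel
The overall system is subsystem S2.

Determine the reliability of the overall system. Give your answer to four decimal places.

R(A) = exp(−0.000038 × 4000) = 0.858988
R(B) = exp(−0.000072 × 4000) = 0.749762
R(C) = exp(−0.000024 × 4000) = 0.908464
Series (A and B): 0.858988 × 0.749762 = 0.644037
Parallel ([0.644037] and C): 1 − (1 − 0.644037)(1 − 0.908464) = 0.9674

0.9674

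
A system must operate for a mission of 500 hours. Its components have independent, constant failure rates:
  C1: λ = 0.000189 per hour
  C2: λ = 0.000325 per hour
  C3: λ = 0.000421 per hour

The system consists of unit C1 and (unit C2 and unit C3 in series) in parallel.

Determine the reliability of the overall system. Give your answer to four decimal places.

0.9719

R(C1) = exp(−0.000189 × 500) = 0.909828
R(C2) = exp(−0.000325 × 500) = 0.850016
R(C3) = exp(−0.000421 × 500) = 0.810179
Series (C2 and C3): 0.850016 × 0.810179 = 0.688665
Parallel (C1 and [0.688665]): 1 − (1 − 0.909828)(1 − 0.688665) = 0.9719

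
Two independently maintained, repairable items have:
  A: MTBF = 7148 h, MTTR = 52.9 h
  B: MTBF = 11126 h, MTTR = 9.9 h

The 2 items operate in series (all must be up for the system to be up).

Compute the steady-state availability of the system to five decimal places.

0.99177

A(A) = MTBF/(MTBF+MTTR) = 7148/(7148+52.9) = 0.992654
A(B) = MTBF/(MTBF+MTTR) = 11126/(11126+9.9) = 0.999111
Series availability: 0.992654 × 0.999111 = 0.99177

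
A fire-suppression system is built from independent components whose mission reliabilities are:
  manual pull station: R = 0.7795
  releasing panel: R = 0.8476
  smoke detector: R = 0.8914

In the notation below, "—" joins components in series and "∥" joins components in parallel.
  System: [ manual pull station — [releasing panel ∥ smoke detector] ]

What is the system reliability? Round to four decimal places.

Parallel (releasing panel and smoke detector): 1 − (1 − 0.847600)(1 − 0.891400) = 0.983449
Series (manual pull station and [0.983449]): 0.779500 × 0.983449 = 0.7666

0.7666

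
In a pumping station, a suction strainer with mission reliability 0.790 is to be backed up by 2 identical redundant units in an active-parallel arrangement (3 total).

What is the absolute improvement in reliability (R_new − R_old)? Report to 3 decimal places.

R_before = 0.790
R_after = 1 − (1 − 0.790)^3 = 0.991
ΔR = 0.991 − 0.790 = 0.201

0.201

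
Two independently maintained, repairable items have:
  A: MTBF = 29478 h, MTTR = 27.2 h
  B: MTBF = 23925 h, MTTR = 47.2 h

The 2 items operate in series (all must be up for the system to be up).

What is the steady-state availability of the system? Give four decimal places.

A(A) = MTBF/(MTBF+MTTR) = 29478/(29478+27.2) = 0.999078
A(B) = MTBF/(MTBF+MTTR) = 23925/(23925+47.2) = 0.998031
Series availability: 0.999078 × 0.998031 = 0.9971

0.9971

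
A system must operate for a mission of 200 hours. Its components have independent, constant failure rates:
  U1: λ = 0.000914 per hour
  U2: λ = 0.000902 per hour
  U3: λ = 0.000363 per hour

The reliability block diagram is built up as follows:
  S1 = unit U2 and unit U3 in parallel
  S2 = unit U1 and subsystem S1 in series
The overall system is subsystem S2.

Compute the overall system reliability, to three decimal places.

R(U1) = exp(−0.000914 × 200) = 0.83293
R(U2) = exp(−0.000902 × 200) = 0.83494
R(U3) = exp(−0.000363 × 200) = 0.92997
Parallel (U2 and U3): 1 − (1 − 0.83494)(1 − 0.92997) = 0.98844
Series (U1 and [0.98844]): 0.83293 × 0.98844 = 0.823

0.823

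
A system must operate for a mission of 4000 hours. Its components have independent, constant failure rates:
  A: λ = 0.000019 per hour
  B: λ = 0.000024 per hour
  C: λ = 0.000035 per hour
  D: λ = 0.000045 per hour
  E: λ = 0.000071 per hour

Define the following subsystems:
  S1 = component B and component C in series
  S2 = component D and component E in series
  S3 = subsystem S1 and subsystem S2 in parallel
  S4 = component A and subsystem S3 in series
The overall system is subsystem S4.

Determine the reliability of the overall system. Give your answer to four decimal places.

R(A) = exp(−0.000019 × 4000) = 0.926816
R(B) = exp(−0.000024 × 4000) = 0.908464
R(C) = exp(−0.000035 × 4000) = 0.869358
R(D) = exp(−0.000045 × 4000) = 0.835270
R(E) = exp(−0.000071 × 4000) = 0.752767
Series (B and C): 0.908464 × 0.869358 = 0.789780
Series (D and E): 0.835270 × 0.752767 = 0.628764
Parallel ([0.789780] and [0.628764]): 1 − (1 − 0.789780)(1 − 0.628764) = 0.921959
Series (A and [0.921959]): 0.926816 × 0.921959 = 0.8545

0.8545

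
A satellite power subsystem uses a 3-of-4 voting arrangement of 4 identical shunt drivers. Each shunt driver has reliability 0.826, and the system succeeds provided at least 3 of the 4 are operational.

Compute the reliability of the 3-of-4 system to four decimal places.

R = Σ_{i=3}^{4} C(4,i) p^i (1−p)^{4−i} with p = 0.826
C(4,3)·0.826^3·0.174^1 = 0.392238
C(4,4)·0.826^4·0.174^0 = 0.465501
Sum = 0.8577

0.8577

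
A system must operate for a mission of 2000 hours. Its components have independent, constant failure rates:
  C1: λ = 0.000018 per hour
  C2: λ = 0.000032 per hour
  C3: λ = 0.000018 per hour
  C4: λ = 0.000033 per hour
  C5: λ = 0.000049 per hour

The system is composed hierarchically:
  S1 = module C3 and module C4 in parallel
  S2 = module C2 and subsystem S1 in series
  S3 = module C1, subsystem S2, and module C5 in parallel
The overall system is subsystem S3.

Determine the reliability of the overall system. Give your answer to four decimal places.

R(C1) = exp(−0.000018 × 2000) = 0.964640
R(C2) = exp(−0.000032 × 2000) = 0.938005
R(C3) = exp(−0.000018 × 2000) = 0.964640
R(C4) = exp(−0.000033 × 2000) = 0.936131
R(C5) = exp(−0.000049 × 2000) = 0.906649
Parallel (C3 and C4): 1 − (1 − 0.964640)(1 − 0.936131) = 0.997742
Series (C2 and [0.997742]): 0.938005 × 0.997742 = 0.935887
Parallel (C1, [0.935887], and C5): 1 − (1 − 0.964640)(1 − 0.935887)(1 − 0.906649) = 0.9998

0.9998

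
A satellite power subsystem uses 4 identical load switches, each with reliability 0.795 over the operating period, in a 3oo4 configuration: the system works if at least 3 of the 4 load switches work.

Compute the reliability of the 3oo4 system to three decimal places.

0.811

R = Σ_{i=3}^{4} C(4,i) p^i (1−p)^{4−i} with p = 0.795
C(4,3)·0.795^3·0.205^1 = 0.41202
C(4,4)·0.795^4·0.205^0 = 0.39946
Sum = 0.811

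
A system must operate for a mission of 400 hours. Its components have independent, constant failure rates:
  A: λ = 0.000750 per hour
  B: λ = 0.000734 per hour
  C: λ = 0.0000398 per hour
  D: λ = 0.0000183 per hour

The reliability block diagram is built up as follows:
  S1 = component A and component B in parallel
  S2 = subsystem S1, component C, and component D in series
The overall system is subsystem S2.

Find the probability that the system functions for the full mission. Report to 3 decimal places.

R(A) = exp(−0.000750 × 400) = 0.74082
R(B) = exp(−0.000734 × 400) = 0.74557
R(C) = exp(−0.0000398 × 400) = 0.98421
R(D) = exp(−0.0000183 × 400) = 0.99271
Parallel (A and B): 1 − (1 − 0.74082)(1 − 0.74557) = 0.93406
Series ([0.93406], C, and D): 0.93406 × 0.98421 × 0.99271 = 0.913

0.913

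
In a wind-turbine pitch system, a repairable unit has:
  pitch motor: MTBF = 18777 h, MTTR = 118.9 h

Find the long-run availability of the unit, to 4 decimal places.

A(pitch motor) = MTBF/(MTBF+MTTR) = 18777/(18777+118.9) = 0.9937

0.9937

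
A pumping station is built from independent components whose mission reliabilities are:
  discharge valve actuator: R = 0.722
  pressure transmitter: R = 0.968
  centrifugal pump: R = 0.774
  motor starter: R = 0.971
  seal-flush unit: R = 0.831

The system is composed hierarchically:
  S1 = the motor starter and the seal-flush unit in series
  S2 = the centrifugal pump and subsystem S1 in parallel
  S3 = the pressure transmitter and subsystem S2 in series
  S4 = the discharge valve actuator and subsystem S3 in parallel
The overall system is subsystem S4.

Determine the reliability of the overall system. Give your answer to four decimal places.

0.9794

Series (motor starter and seal-flush unit): 0.971000 × 0.831000 = 0.806901
Parallel (centrifugal pump and [0.806901]): 1 − (1 − 0.774000)(1 − 0.806901) = 0.956360
Series (pressure transmitter and [0.956360]): 0.968000 × 0.956360 = 0.925756
Parallel (discharge valve actuator and [0.925756]): 1 − (1 − 0.722000)(1 − 0.925756) = 0.9794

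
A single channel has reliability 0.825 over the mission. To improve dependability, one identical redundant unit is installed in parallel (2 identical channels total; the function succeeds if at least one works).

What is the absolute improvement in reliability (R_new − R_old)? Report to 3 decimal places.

0.144

R_before = 0.825
R_after = 1 − (1 − 0.825)^2 = 0.969
ΔR = 0.969 − 0.825 = 0.144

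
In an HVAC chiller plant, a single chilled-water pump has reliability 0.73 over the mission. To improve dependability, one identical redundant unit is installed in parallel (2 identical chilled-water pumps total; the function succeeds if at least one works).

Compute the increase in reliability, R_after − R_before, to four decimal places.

0.1971

R_before = 0.73
R_after = 1 − (1 − 0.73)^2 = 0.9271
ΔR = 0.9271 − 0.73 = 0.1971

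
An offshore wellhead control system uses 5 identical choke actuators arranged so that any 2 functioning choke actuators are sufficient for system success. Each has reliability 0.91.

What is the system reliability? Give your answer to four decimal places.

0.9997

R = Σ_{i=2}^{5} C(5,i) p^i (1−p)^{5−i} with p = 0.91
C(5,2)·0.91^2·0.09^3 = 0.006037
C(5,3)·0.91^3·0.09^2 = 0.061039
C(5,4)·0.91^4·0.09^1 = 0.308587
C(5,5)·0.91^5·0.09^0 = 0.624032
Sum = 0.9997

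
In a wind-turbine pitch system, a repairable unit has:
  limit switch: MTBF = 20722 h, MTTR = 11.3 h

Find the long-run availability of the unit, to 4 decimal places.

A(limit switch) = MTBF/(MTBF+MTTR) = 20722/(20722+11.3) = 0.9995

0.9995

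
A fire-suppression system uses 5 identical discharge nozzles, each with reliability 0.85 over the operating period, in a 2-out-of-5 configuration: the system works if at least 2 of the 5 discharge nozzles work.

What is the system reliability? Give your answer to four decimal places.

0.9978

R = Σ_{i=2}^{5} C(5,i) p^i (1−p)^{5−i} with p = 0.85
C(5,2)·0.85^2·0.15^3 = 0.024384
C(5,3)·0.85^3·0.15^2 = 0.138178
C(5,4)·0.85^4·0.15^1 = 0.391505
C(5,5)·0.85^5·0.15^0 = 0.443705
Sum = 0.9978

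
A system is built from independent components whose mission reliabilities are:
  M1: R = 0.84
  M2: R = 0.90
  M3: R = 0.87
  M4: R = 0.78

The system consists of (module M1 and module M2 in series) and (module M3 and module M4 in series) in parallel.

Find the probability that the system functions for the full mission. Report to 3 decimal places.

0.922

Series (M1 and M2): 0.84000 × 0.90000 = 0.75600
Series (M3 and M4): 0.87000 × 0.78000 = 0.67860
Parallel ([0.75600] and [0.67860]): 1 − (1 − 0.75600)(1 − 0.67860) = 0.922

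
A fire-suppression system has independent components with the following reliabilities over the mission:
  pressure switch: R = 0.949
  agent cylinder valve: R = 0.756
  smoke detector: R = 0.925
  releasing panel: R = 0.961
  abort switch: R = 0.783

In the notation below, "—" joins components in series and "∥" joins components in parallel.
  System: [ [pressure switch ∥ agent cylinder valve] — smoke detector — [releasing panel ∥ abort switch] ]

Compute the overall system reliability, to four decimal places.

Parallel (pressure switch and agent cylinder valve): 1 − (1 − 0.949000)(1 − 0.756000) = 0.987556
Parallel (releasing panel and abort switch): 1 − (1 − 0.961000)(1 − 0.783000) = 0.991537
Series ([0.987556], smoke detector, and [0.991537]): 0.987556 × 0.925000 × 0.991537 = 0.9058

0.9058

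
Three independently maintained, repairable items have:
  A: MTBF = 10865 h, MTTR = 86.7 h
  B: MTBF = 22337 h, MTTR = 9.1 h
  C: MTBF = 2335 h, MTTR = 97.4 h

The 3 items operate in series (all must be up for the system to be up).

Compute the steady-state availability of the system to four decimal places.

A(A) = MTBF/(MTBF+MTTR) = 10865/(10865+86.7) = 0.992083
A(B) = MTBF/(MTBF+MTTR) = 22337/(22337+9.1) = 0.999593
A(C) = MTBF/(MTBF+MTTR) = 2335/(2335+97.4) = 0.959957
Series availability: 0.992083 × 0.999593 × 0.959957 = 0.9520

0.9520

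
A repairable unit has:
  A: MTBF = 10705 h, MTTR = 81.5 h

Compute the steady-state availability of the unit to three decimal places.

A(A) = MTBF/(MTBF+MTTR) = 10705/(10705+81.5) = 0.992

0.992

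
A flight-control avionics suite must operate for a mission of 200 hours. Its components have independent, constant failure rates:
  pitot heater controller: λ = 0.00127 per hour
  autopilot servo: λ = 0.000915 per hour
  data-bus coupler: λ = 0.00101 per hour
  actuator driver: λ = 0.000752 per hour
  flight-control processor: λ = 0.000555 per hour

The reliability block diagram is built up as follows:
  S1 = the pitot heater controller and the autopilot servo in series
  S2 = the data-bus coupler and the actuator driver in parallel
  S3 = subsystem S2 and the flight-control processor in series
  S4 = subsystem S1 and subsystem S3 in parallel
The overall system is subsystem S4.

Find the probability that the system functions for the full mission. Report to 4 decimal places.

0.9547

R(pitot heater controller) = exp(−0.00127 × 200) = 0.775692
R(autopilot servo) = exp(−0.000915 × 200) = 0.832768
R(data-bus coupler) = exp(−0.00101 × 200) = 0.817095
R(actuator driver) = exp(−0.000752 × 200) = 0.860364
R(flight-control processor) = exp(−0.000555 × 200) = 0.894939
Series (pitot heater controller and autopilot servo): 0.775692 × 0.832768 = 0.645971
Parallel (data-bus coupler and actuator driver): 1 − (1 − 0.817095)(1 − 0.860364) = 0.974460
Series ([0.974460] and flight-control processor): 0.974460 × 0.894939 = 0.872082
Parallel ([0.645971] and [0.872082]): 1 − (1 − 0.645971)(1 − 0.872082) = 0.9547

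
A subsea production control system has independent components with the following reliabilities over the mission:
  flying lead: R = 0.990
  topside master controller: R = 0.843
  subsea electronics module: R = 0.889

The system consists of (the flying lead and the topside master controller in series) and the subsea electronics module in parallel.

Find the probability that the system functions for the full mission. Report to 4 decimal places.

0.9816

Series (flying lead and topside master controller): 0.990000 × 0.843000 = 0.834570
Parallel ([0.834570] and subsea electronics module): 1 − (1 − 0.834570)(1 − 0.889000) = 0.9816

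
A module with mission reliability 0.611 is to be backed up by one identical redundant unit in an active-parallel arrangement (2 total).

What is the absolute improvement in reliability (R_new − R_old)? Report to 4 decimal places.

0.2377

R_before = 0.611
R_after = 1 − (1 − 0.611)^2 = 0.8487
ΔR = 0.8487 − 0.611 = 0.2377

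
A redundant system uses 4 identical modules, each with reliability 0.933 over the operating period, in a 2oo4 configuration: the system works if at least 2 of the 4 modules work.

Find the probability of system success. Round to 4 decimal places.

R = Σ_{i=2}^{4} C(4,i) p^i (1−p)^{4−i} with p = 0.933
C(4,2)·0.933^2·0.067^2 = 0.023446
C(4,3)·0.933^3·0.067^1 = 0.217661
C(4,4)·0.933^4·0.067^0 = 0.757751
Sum = 0.9989

0.9989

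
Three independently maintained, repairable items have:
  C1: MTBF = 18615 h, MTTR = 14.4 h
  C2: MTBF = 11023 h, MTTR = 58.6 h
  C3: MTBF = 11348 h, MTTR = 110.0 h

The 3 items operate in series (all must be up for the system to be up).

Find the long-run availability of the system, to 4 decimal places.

0.9844

A(C1) = MTBF/(MTBF+MTTR) = 18615/(18615+14.4) = 0.999227
A(C2) = MTBF/(MTBF+MTTR) = 11023/(11023+58.6) = 0.994712
A(C3) = MTBF/(MTBF+MTTR) = 11348/(11348+110.0) = 0.990400
Series availability: 0.999227 × 0.994712 × 0.990400 = 0.9844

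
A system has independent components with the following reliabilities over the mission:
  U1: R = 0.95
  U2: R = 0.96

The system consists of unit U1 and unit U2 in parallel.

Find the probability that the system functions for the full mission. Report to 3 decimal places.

Parallel (U1 and U2): 1 − (1 − 0.95000)(1 − 0.96000) = 0.998

0.998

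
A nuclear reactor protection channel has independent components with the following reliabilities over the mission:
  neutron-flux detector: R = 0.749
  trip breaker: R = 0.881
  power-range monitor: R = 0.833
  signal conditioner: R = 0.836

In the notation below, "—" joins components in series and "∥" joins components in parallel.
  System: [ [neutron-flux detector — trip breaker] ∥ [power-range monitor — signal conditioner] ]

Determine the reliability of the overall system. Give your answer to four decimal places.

0.8967

Series (neutron-flux detector and trip breaker): 0.749000 × 0.881000 = 0.659869
Series (power-range monitor and signal conditioner): 0.833000 × 0.836000 = 0.696388
Parallel ([0.659869] and [0.696388]): 1 − (1 − 0.659869)(1 − 0.696388) = 0.8967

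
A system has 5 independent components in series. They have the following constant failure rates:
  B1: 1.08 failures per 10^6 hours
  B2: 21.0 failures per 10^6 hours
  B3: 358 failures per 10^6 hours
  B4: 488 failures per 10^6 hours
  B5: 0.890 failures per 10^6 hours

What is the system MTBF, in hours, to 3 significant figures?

1150

Series of exponential components: λ_sys = Σ λ_i
λ_sys = 0.00000108 + 0.0000210 + 0.000358 + 0.000488 + 0.000000890 = 8.6897e-04 /h
MTBF = 1 / λ_sys = 1150 h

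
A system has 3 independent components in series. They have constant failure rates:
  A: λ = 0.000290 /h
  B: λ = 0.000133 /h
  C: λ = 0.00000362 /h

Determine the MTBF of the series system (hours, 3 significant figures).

Series of exponential components: λ_sys = Σ λ_i
λ_sys = 0.000290 + 0.000133 + 0.00000362 = 4.2662e-04 /h
MTBF = 1 / λ_sys = 2340 h

2340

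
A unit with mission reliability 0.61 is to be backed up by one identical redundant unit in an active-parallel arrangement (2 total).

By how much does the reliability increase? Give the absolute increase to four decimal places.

R_before = 0.61
R_after = 1 − (1 − 0.61)^2 = 0.8479
ΔR = 0.8479 − 0.61 = 0.2379

0.2379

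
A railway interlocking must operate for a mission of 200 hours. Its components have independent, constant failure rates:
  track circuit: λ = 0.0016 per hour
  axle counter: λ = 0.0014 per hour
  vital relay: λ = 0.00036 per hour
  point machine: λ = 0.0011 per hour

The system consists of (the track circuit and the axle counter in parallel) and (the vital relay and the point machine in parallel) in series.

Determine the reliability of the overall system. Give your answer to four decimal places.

0.9203

R(track circuit) = exp(−0.0016 × 200) = 0.726149
R(axle counter) = exp(−0.0014 × 200) = 0.755784
R(vital relay) = exp(−0.00036 × 200) = 0.930531
R(point machine) = exp(−0.0011 × 200) = 0.802519
Parallel (track circuit and axle counter): 1 − (1 − 0.726149)(1 − 0.755784) = 0.933121
Parallel (vital relay and point machine): 1 − (1 − 0.930531)(1 − 0.802519) = 0.986281
Series ([0.933121] and [0.986281]): 0.933121 × 0.986281 = 0.9203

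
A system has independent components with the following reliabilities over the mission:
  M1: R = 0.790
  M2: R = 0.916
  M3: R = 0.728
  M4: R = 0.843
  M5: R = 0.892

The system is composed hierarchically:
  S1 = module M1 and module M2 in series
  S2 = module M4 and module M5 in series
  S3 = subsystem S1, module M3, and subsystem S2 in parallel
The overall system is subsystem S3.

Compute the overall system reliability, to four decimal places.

Series (M1 and M2): 0.790000 × 0.916000 = 0.723640
Series (M4 and M5): 0.843000 × 0.892000 = 0.751956
Parallel ([0.723640], M3, and [0.751956]): 1 − (1 − 0.723640)(1 − 0.728000)(1 − 0.751956) = 0.9814

0.9814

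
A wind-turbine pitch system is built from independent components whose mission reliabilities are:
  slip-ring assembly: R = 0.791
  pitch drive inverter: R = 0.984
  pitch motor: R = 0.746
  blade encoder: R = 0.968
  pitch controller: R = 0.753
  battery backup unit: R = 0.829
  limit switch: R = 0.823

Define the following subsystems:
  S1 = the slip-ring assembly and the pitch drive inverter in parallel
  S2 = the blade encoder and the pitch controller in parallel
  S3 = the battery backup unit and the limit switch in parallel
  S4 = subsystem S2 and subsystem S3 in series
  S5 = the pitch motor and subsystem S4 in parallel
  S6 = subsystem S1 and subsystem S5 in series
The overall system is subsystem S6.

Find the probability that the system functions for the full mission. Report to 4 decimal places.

0.9871

Parallel (slip-ring assembly and pitch drive inverter): 1 − (1 − 0.791000)(1 − 0.984000) = 0.996656
Parallel (blade encoder and pitch controller): 1 − (1 − 0.968000)(1 − 0.753000) = 0.992096
Parallel (battery backup unit and limit switch): 1 − (1 − 0.829000)(1 − 0.823000) = 0.969733
Series ([0.992096] and [0.969733]): 0.992096 × 0.969733 = 0.962068
Parallel (pitch motor and [0.962068]): 1 − (1 − 0.746000)(1 − 0.962068) = 0.990365
Series ([0.996656] and [0.990365]): 0.996656 × 0.990365 = 0.9871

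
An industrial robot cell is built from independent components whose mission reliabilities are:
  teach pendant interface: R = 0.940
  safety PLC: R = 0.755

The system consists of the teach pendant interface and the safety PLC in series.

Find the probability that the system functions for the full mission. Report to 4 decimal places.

0.7097

Series (teach pendant interface and safety PLC): 0.940000 × 0.755000 = 0.7097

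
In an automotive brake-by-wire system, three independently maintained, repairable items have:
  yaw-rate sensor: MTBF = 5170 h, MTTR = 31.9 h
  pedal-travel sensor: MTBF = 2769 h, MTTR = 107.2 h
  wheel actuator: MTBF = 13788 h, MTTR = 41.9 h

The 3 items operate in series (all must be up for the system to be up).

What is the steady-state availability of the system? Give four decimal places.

0.9539

A(yaw-rate sensor) = MTBF/(MTBF+MTTR) = 5170/(5170+31.9) = 0.993868
A(pedal-travel sensor) = MTBF/(MTBF+MTTR) = 2769/(2769+107.2) = 0.962729
A(wheel actuator) = MTBF/(MTBF+MTTR) = 13788/(13788+41.9) = 0.996970
Series availability: 0.993868 × 0.962729 × 0.996970 = 0.9539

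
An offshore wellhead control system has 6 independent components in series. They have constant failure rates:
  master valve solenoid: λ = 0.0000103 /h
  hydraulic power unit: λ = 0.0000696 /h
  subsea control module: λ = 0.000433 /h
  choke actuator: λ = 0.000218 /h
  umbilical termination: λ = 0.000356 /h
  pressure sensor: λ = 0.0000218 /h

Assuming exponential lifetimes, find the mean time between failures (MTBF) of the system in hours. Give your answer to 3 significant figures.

902

Series of exponential components: λ_sys = Σ λ_i
λ_sys = 0.0000103 + 0.0000696 + 0.000433 + 0.000218 + 0.000356 + 0.0000218 = 1.1087e-03 /h
MTBF = 1 / λ_sys = 902 h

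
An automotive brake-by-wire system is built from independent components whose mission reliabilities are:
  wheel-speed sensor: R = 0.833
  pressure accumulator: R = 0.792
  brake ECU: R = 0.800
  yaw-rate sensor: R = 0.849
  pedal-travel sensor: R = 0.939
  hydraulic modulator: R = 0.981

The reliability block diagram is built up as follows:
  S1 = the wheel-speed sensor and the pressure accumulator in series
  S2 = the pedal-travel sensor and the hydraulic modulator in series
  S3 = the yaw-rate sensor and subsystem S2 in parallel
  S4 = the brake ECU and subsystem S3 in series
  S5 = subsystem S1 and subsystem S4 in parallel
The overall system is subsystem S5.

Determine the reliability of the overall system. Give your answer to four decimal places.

0.9287

Series (wheel-speed sensor and pressure accumulator): 0.833000 × 0.792000 = 0.659736
Series (pedal-travel sensor and hydraulic modulator): 0.939000 × 0.981000 = 0.921159
Parallel (yaw-rate sensor and [0.921159]): 1 − (1 − 0.849000)(1 − 0.921159) = 0.988095
Series (brake ECU and [0.988095]): 0.800000 × 0.988095 = 0.790476
Parallel ([0.659736] and [0.790476]): 1 − (1 − 0.659736)(1 − 0.790476) = 0.9287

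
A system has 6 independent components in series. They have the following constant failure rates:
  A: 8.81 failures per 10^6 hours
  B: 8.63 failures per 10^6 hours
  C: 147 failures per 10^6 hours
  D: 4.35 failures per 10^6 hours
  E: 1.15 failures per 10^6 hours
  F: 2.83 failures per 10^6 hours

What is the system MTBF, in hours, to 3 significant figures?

Series of exponential components: λ_sys = Σ λ_i
λ_sys = 0.00000881 + 0.00000863 + 0.000147 + 0.00000435 + 0.00000115 + 0.00000283 = 1.7277e-04 /h
MTBF = 1 / λ_sys = 5790 h

5790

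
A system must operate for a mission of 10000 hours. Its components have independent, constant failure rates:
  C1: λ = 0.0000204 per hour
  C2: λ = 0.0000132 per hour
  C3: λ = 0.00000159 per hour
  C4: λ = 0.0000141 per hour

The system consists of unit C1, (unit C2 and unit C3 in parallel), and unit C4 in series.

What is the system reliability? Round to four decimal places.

R(C1) = exp(−0.0000204 × 10000) = 0.815462
R(C2) = exp(−0.0000132 × 10000) = 0.876341
R(C3) = exp(−0.00000159 × 10000) = 0.984226
R(C4) = exp(−0.0000141 × 10000) = 0.868489
Parallel (C2 and C3): 1 − (1 − 0.876341)(1 − 0.984226) = 0.998049
Series (C1, [0.998049], and C4): 0.815462 × 0.998049 × 0.868489 = 0.7068

0.7068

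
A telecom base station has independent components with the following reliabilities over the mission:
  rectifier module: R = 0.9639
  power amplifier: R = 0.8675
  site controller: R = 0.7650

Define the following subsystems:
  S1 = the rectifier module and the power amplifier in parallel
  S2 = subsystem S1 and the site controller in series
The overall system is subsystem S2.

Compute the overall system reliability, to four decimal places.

0.7613

Parallel (rectifier module and power amplifier): 1 − (1 − 0.963900)(1 − 0.867500) = 0.995217
Series ([0.995217] and site controller): 0.995217 × 0.765000 = 0.7613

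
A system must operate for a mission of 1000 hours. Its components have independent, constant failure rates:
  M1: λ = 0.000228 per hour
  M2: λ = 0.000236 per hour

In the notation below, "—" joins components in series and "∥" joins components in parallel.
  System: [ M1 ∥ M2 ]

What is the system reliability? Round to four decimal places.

R(M1) = exp(−0.000228 × 1000) = 0.796124
R(M2) = exp(−0.000236 × 1000) = 0.789781
Parallel (M1 and M2): 1 − (1 − 0.796124)(1 − 0.789781) = 0.9571

0.9571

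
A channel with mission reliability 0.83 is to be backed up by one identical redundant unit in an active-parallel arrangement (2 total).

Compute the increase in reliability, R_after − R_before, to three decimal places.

R_before = 0.83
R_after = 1 − (1 − 0.83)^2 = 0.971
ΔR = 0.971 − 0.83 = 0.141

0.141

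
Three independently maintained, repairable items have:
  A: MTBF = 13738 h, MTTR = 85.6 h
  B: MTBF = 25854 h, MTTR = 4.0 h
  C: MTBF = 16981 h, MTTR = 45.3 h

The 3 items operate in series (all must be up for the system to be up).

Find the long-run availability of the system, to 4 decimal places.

A(A) = MTBF/(MTBF+MTTR) = 13738/(13738+85.6) = 0.993808
A(B) = MTBF/(MTBF+MTTR) = 25854/(25854+4.0) = 0.999845
A(C) = MTBF/(MTBF+MTTR) = 16981/(16981+45.3) = 0.997339
Series availability: 0.993808 × 0.999845 × 0.997339 = 0.9910

0.9910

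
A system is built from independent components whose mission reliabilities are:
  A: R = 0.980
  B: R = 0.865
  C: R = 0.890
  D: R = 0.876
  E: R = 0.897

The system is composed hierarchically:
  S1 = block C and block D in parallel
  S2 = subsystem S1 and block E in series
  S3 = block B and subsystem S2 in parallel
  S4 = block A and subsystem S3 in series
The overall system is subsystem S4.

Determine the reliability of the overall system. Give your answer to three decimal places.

0.965

Parallel (C and D): 1 − (1 − 0.89000)(1 − 0.87600) = 0.98636
Series ([0.98636] and E): 0.98636 × 0.89700 = 0.88476
Parallel (B and [0.88476]): 1 − (1 − 0.86500)(1 − 0.88476) = 0.98444
Series (A and [0.98444]): 0.98000 × 0.98444 = 0.965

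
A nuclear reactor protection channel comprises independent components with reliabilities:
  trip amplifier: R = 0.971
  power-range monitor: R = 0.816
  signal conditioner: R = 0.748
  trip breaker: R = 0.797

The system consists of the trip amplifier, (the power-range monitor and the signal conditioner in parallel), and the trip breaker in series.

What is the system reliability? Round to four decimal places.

Parallel (power-range monitor and signal conditioner): 1 − (1 − 0.816000)(1 − 0.748000) = 0.953632
Series (trip amplifier, [0.953632], and trip breaker): 0.971000 × 0.953632 × 0.797000 = 0.7380

0.7380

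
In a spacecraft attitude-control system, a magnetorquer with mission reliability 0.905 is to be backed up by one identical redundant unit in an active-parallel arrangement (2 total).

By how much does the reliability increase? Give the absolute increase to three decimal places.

R_before = 0.905
R_after = 1 − (1 − 0.905)^2 = 0.991
ΔR = 0.991 − 0.905 = 0.086

0.086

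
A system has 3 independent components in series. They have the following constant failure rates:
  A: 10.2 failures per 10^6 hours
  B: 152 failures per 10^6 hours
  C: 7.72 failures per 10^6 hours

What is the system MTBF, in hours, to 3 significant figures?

5890

Series of exponential components: λ_sys = Σ λ_i
λ_sys = 0.0000102 + 0.000152 + 0.00000772 = 1.6992e-04 /h
MTBF = 1 / λ_sys = 5890 h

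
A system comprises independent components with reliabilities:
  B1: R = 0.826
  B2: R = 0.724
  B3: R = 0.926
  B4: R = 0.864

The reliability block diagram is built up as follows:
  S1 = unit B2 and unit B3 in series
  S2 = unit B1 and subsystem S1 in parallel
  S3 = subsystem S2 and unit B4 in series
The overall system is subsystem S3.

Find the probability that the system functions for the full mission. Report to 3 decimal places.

0.814

Series (B2 and B3): 0.72400 × 0.92600 = 0.67042
Parallel (B1 and [0.67042]): 1 − (1 − 0.82600)(1 − 0.67042) = 0.94265
Series ([0.94265] and B4): 0.94265 × 0.86400 = 0.814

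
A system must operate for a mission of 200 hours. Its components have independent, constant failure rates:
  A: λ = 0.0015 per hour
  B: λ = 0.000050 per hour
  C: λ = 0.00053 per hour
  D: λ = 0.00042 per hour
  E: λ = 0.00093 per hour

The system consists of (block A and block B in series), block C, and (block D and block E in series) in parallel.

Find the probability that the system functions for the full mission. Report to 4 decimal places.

0.9937

R(A) = exp(−0.0015 × 200) = 0.740818
R(B) = exp(−0.000050 × 200) = 0.990050
R(C) = exp(−0.00053 × 200) = 0.899425
R(D) = exp(−0.00042 × 200) = 0.919431
R(E) = exp(−0.00093 × 200) = 0.830274
Series (A and B): 0.740818 × 0.990050 = 0.733447
Series (D and E): 0.919431 × 0.830274 = 0.763380
Parallel ([0.733447], C, and [0.763380]): 1 − (1 − 0.733447)(1 − 0.899425)(1 − 0.763380) = 0.9937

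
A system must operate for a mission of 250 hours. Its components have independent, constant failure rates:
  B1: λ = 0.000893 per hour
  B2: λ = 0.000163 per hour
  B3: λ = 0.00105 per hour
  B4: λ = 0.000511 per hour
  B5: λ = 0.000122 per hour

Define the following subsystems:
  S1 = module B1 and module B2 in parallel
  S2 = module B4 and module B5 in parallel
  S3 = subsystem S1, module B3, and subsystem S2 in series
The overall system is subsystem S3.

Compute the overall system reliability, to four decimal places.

R(B1) = exp(−0.000893 × 250) = 0.799915
R(B2) = exp(−0.000163 × 250) = 0.960069
R(B3) = exp(−0.00105 × 250) = 0.769126
R(B4) = exp(−0.000511 × 250) = 0.880073
R(B5) = exp(−0.000122 × 250) = 0.969960
Parallel (B1 and B2): 1 − (1 − 0.799915)(1 − 0.960069) = 0.992010
Parallel (B4 and B5): 1 − (1 − 0.880073)(1 − 0.969960) = 0.996397
Series ([0.992010], B3, and [0.996397]): 0.992010 × 0.769126 × 0.996397 = 0.7602

0.7602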